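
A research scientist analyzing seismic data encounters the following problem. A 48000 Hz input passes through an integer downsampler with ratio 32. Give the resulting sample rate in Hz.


Decimation reduces the sample rate:
fs_out = fs_in / M
       = 48000 / 32
       = 1500.0 Hz

1500.0 Hz


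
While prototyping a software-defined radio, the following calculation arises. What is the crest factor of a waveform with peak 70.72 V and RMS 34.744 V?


Crest factor is the ratio of peak to RMS:
CF = V_peak / V_rms
   = 70.72 / 34.744
   = 2.0355

2.0355


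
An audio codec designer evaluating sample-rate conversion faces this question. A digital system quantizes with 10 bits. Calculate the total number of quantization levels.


Number of quantization levels = 2^N
= 2^10
= 1024

1024


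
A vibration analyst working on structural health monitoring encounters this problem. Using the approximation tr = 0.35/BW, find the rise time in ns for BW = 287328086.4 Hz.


Rise time from bandwidth relationship:
tr = 0.35 / BW
   = 0.35 / 287328086.4
   = 1.218119692e-09 s
   = 1.2181 ns

1.2181 ns


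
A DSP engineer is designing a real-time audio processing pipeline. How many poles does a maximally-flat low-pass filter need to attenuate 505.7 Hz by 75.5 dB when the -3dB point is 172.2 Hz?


Butterworth filter order formula:
n = log10(10^(A/10) - 1) / (2 * log10(f_stop/f_pass))
10^(75.5/10) - 1 = 35481337.9234
f_stop/f_pass = 505.7 / 172.2 = 2.9367
n = 8.0687 -> ceil = 9

9


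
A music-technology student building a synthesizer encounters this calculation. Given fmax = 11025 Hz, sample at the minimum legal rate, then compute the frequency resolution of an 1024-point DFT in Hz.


Step 1 — Nyquist sampling rate:
fs = 2 * fmax = 2 * 11025 = 22050 Hz

Step 2 — DFT bin spacing:
df = fs / N = 22050 / 1024 = 21.5332 Hz

21.5332 Hz


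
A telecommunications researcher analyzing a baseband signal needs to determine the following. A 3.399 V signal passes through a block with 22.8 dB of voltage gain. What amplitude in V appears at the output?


Output voltage from dB gain:
V_out = V_in * 10^(gain_dB / 20)
      = 3.399 * 10^(22.8 / 20)
      = 3.399 * 13.803843
      = 46.9193 V

46.9193 V


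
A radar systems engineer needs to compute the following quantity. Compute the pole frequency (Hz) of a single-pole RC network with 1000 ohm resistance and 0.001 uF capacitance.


Cutoff frequency of a first-order RC filter:
fc = 1 / (2 * pi * R * C)
C = 0.001 uF = 1e-09 F
fc = 1 / (2 * pi * 1000 * 1e-09)
   = 1 / 6.2831853071796e-06
   = 159154.943092 Hz

159154.943092 Hz


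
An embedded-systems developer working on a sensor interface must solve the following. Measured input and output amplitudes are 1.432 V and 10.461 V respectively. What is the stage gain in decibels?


Voltage gain in dB:
G = 20 * log10(Vout / Vin)
  = 20 * log10(10.461 / 1.432)
  = 20 * log10(7.305168)
  = 20 * 0.86363
  = 17.27 dB

17.27 dB


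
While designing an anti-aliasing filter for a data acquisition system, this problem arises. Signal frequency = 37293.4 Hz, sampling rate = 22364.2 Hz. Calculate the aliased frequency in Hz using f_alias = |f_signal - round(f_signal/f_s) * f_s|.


Compute the nearest integer multiple of fs to the signal:
n = round(37293.4 / 22364.2) = 2
f_alias = |37293.4 - 2 * 22364.2|
        = |37293.4 - 44728.4|
        = 7435.0 Hz

7435.0


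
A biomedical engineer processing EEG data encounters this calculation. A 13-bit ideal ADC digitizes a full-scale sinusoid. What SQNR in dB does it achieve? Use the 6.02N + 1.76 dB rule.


Theoretical SNR for a full-scale sinusoid:
SNR = 6.02 * N + 1.76
    = 6.02 * 13 + 1.76
    = 78.26 + 1.76
    = 80.02 dB

80.02 dB


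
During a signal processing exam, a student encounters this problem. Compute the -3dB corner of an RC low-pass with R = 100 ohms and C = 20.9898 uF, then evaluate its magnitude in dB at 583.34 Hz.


Step 1 — cutoff frequency:
fc = 1 / (2*pi*R*C)
C = 20.9898 uF = 2.09898e-05 F
fc = 1 / (2*pi*100*2.09898e-05)
   = 75.8249 Hz

Step 2 — magnitude at f = 583.34 Hz:
|H(f)| = 1 / sqrt(1 + (f/fc)^2)
f/fc = 583.34 / 75.8249 = 7.693251
|H| = 1 / sqrt(1 + 59.186111) = 0.1288997
|H|_dB = 20*log10(0.1288997) = -17.79 dB

fc = 75.8249 Hz; |H(583.34 Hz)| = -17.79 dB


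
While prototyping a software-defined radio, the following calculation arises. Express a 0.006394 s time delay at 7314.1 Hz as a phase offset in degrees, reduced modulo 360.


Phase shift from frequency and time delay:
phi = 360 * f * t_delay
    = 360 * 7314.1 * 0.006394
    = 16835.89 degrees
    mod 360 = 275.89 degrees

275.89 degrees


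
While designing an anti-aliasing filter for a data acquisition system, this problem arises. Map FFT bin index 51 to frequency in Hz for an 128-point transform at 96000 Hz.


Frequency of DFT bin k:
f_k = k * fs / N
    = 51 * 96000 / 128
    = 4896000 / 128
    = 38250.0 Hz

38250.0 Hz


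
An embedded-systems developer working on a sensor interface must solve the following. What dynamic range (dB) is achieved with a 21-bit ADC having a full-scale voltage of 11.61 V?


Dynamic range from full-scale to LSB:
V_min = V_max / 2^bits = 11.61 / 2^21
DR = 20 * log10(V_max / V_min)
   = 20 * log10(2^21)
   = 20 * 21 * log10(2)
   = 126.43 dB

126.43 dB


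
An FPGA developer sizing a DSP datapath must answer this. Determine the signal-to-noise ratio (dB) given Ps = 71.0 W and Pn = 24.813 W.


SNR in decibels:
SNR = 10 * log10(Ps / Pn)
    = 10 * log10(71.0 / 24.813)
    = 10 * log10(2.8614)
    = 10 * 0.4566
    = 4.57 dB

4.57 dB


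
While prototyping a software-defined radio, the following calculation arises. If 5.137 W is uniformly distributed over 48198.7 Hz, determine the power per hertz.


Power spectral density:
PSD = P / BW
    = 5.137 / 48198.7
    = 0.00010658 W/Hz

0.00010658 W/Hz


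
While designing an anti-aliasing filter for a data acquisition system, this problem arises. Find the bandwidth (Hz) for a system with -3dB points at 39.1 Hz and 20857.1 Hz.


Bandwidth is the difference of -3dB frequencies:
BW = f_high - f_low
   = 20857.1 - 39.1
   = 20818.0 Hz

20818.0 Hz


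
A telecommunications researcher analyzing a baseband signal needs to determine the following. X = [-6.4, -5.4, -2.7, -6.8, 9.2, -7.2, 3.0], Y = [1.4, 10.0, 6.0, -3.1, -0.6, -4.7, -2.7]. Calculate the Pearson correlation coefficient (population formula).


Pearson correlation coefficient (population):
r = cov(X,Y) / (std(X) * std(Y))
Mean X = -2.3286, Mean Y = 0.9
Cov(X,Y) = -3.312857
Std(X) = 5.746729, Std(Y) = 4.951767
r = -0.1164

-0.1164


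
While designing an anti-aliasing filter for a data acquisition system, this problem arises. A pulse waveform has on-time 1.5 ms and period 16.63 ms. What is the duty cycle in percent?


Duty cycle as a percentage:
DC = (t_on / T) * 100
   = (1.5 / 16.63) * 100
   = 0.090198 * 100
   = 9.02 %

9.02 %


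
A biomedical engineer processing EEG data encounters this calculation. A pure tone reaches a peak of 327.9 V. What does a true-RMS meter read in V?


RMS voltage for a sinusoidal waveform:
V_rms = V_peak / sqrt(2)
      = 327.9 / 1.414214
      = 231.86 V

231.86 V


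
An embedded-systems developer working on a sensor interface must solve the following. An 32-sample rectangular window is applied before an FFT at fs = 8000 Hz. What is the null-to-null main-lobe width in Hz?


Main lobe width for a rectangular window:
Width = 2 * fs / N
      = 2 * 8000 / 32
      = 16000 / 32
      = 500.0 Hz

500.0 Hz


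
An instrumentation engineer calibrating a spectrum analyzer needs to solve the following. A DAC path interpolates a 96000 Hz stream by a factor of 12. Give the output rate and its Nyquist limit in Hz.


Step 1 — output sample rate after interpolation by L:
fs_out = L * fs_in = 12 * 96000 = 1152000 Hz

Step 2 — Nyquist frequency of the output stream:
f_Nyq = fs_out / 2 = 1152000 / 2 = 576000.0 Hz

fs_out = 1152000 Hz; f_Nyquist = 576000.0 Hz


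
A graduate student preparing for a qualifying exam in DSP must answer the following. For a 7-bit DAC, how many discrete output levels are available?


Number of quantization levels = 2^N
= 2^7
= 128

128


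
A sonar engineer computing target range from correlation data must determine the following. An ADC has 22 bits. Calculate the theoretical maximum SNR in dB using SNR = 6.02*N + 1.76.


Theoretical SNR for a full-scale sinusoid:
SNR = 6.02 * N + 1.76
    = 6.02 * 22 + 1.76
    = 132.44 + 1.76
    = 134.2 dB

134.2 dB


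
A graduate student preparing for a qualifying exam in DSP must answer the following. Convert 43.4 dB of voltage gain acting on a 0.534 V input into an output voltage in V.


Output voltage from dB gain:
V_out = V_in * 10^(gain_dB / 20)
      = 0.534 * 10^(43.4 / 20)
      = 0.534 * 147.910839
      = 78.9844 V

78.9844 V


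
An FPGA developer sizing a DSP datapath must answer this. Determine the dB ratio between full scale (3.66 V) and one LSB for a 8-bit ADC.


Dynamic range from full-scale to LSB:
V_min = V_max / 2^bits = 3.66 / 2^8
DR = 20 * log10(V_max / V_min)
   = 20 * log10(2^8)
   = 20 * 8 * log10(2)
   = 48.16 dB

48.16 dB


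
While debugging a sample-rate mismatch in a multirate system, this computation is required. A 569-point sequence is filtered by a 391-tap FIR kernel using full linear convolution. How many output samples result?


Linear convolution output length:
L = N + M - 1
  = 569 + 391 - 1
  = 959 samples

959


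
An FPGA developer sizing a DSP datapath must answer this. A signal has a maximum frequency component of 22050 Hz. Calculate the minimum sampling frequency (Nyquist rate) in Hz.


The Nyquist rate is twice the maximum frequency component.
fs_min = 2 * fmax
      = 2 * 22050
      = 44100 Hz

44100


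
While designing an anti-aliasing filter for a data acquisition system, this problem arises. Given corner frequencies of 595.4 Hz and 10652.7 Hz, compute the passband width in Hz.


Bandwidth is the difference of -3dB frequencies:
BW = f_high - f_low
   = 10652.7 - 595.4
   = 10057.3 Hz

10057.3 Hz


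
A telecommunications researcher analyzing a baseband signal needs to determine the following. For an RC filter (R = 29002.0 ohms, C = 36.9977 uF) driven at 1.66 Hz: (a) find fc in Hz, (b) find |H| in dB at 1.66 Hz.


Step 1 — cutoff frequency:
fc = 1 / (2*pi*R*C)
C = 36.9977 uF = 3.69977e-05 F
fc = 1 / (2*pi*29002.0*3.69977e-05)
   = 0.148326 Hz

Step 2 — magnitude at f = 1.66 Hz:
|H(f)| = 1 / sqrt(1 + (f/fc)^2)
f/fc = 1.66 / 0.148326 = 11.191565
|H| = 1 / sqrt(1 + 125.251127) = 0.0889984
|H|_dB = 20*log10(0.0889984) = -21.01 dB

fc = 0.148326 Hz; |H(1.66 Hz)| = -21.01 dB


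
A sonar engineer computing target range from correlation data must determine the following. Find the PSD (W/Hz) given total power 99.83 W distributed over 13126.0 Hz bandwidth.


Power spectral density:
PSD = P / BW
    = 99.83 / 13126.0
    = 0.00760552 W/Hz

0.00760552 W/Hz


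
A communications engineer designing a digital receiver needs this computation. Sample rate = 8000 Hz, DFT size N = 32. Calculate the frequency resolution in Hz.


DFT frequency resolution:
df = fs / N
   = 8000 / 32
   = 250.0 Hz

250.0 Hz


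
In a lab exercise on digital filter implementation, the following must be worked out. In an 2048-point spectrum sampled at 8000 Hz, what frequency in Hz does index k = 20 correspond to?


Frequency of DFT bin k:
f_k = k * fs / N
    = 20 * 8000 / 2048
    = 160000 / 2048
    = 78.125 Hz

78.125 Hz


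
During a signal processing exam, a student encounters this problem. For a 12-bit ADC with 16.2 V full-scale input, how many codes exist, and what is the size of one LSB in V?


Step 1 — number of quantization levels:
L = 2^N = 2^12 = 4096

Step 2 — LSB step size:
delta = Vfs / L
      = 16.2 / 4096
      = 0.00395508 V

Levels = 4096; step size = 0.00395508 V


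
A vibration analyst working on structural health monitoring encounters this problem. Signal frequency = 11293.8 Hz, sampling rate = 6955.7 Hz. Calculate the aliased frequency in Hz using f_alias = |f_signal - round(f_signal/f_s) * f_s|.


Compute the nearest integer multiple of fs to the signal:
n = round(11293.8 / 6955.7) = 2
f_alias = |11293.8 - 2 * 6955.7|
        = |11293.8 - 13911.4|
        = 2617.6 Hz

2617.6


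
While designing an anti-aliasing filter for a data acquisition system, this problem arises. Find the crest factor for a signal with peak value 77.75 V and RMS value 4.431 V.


Crest factor is the ratio of peak to RMS:
CF = V_peak / V_rms
   = 77.75 / 4.431
   = 17.5468

17.5468


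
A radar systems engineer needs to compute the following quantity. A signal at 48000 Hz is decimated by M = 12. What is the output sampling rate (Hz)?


Decimation reduces the sample rate:
fs_out = fs_in / M
       = 48000 / 12
       = 4000.0 Hz

4000.0 Hz


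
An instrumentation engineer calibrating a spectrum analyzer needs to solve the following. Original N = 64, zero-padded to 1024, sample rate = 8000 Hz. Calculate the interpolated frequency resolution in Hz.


Frequency resolution after zero-padding:
N_padded = 64 * 16 = 1024
df = fs / N_padded
   = 8000 / 1024
   = 7.8125 Hz

7.8125 Hz


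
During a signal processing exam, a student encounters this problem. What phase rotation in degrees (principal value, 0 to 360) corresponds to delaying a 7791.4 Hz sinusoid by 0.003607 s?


Phase shift from frequency and time delay:
phi = 360 * f * t_delay
    = 360 * 7791.4 * 0.003607
    = 10117.29 degrees
    mod 360 = 37.29 degrees

37.29 degrees


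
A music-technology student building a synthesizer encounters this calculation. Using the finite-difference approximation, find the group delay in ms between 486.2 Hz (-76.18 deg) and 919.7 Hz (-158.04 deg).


Group delay from phase difference:
tau = -d(phi)/d(omega)
d(phi) = -81.86 deg = -1.428727 rad
d(omega) = 2*pi*(919.7 - 486.2) = 2723.7608 rad/s
tau = -(-1.428727) / 2723.7608
    = 0.5245 ms

0.5245 ms


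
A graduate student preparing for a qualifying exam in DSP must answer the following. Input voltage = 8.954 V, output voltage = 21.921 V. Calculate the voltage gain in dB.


Voltage gain in dB:
G = 20 * log10(Vout / Vin)
  = 20 * log10(21.921 / 8.954)
  = 20 * log10(2.44818)
  = 20 * 0.388843
  = 7.78 dB

7.78 dB


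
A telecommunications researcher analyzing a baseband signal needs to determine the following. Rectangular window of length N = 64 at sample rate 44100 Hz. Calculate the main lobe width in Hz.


Main lobe width for a rectangular window:
Width = 2 * fs / N
      = 2 * 44100 / 64
      = 88200 / 64
      = 1378.125 Hz

1378.125 Hz


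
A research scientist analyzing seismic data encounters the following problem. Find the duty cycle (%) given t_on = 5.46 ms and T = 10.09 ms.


Duty cycle as a percentage:
DC = (t_on / T) * 100
   = (5.46 / 10.09) * 100
   = 0.54113 * 100
   = 54.11 %

54.11 %


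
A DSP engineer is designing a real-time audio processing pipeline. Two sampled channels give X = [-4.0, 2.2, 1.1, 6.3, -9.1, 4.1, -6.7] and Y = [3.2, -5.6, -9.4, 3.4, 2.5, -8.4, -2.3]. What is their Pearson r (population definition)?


Pearson correlation coefficient (population):
r = cov(X,Y) / (std(X) * std(Y))
Mean X = -0.8714, Mean Y = -2.3714
Cov(X,Y) = -10.040816
Std(X) = 5.357695, Std(Y) = 5.130501
r = -0.3653

-0.3653


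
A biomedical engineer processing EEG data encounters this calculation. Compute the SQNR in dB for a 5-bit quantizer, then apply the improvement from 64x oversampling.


Step 1 — baseline SQNR at Nyquist:
SQNR_base = 6.02*N + 1.76
          = 6.02*5 + 1.76
          = 31.86 dB

Step 2 — oversampling processing gain:
G = 10*log10(OSR) = 10*log10(64) = 18.06 dB

Step 3 — total:
SQNR_total = 31.86 + 18.06 = 49.92 dB

Base SQNR = 31.86 dB; oversampled SQNR = 49.92 dB


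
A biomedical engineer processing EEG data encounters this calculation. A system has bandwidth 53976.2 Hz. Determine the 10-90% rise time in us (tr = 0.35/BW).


Rise time from bandwidth relationship:
tr = 0.35 / BW
   = 0.35 / 53976.2
   = 6.484339394e-06 s
   = 6.4843 us

6.4843 us


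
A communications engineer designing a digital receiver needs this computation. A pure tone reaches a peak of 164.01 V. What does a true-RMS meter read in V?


RMS voltage for a sinusoidal waveform:
V_rms = V_peak / sqrt(2)
      = 164.01 / 1.414214
      = 115.973 V

115.973 V


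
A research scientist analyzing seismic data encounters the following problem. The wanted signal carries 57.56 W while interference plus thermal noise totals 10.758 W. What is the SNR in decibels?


SNR in decibels:
SNR = 10 * log10(Ps / Pn)
    = 10 * log10(57.56 / 10.758)
    = 10 * log10(5.3504)
    = 10 * 0.7284
    = 7.28 dB

7.28 dB


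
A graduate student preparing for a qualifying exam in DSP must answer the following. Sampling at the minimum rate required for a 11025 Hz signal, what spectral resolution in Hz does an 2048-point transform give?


Step 1 — Nyquist sampling rate:
fs = 2 * fmax = 2 * 11025 = 22050 Hz

Step 2 — DFT bin spacing:
df = fs / N = 22050 / 2048 = 10.7666 Hz

10.7666 Hz


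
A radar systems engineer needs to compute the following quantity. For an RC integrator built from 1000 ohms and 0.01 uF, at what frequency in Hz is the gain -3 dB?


Cutoff frequency of a first-order RC filter:
fc = 1 / (2 * pi * R * C)
C = 0.01 uF = 1e-08 F
fc = 1 / (2 * pi * 1000 * 1e-08)
   = 1 / 6.2831853071796e-05
   = 15915.494309 Hz

15915.494309 Hz


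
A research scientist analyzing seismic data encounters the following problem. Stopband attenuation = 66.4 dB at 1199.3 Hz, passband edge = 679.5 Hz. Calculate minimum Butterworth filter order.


Butterworth filter order formula:
n = log10(10^(A/10) - 1) / (2 * log10(f_stop/f_pass))
10^(66.4/10) - 1 = 4365157.3224
f_stop/f_pass = 1199.3 / 679.5 = 1.765
n = 13.4555 -> ceil = 14

14


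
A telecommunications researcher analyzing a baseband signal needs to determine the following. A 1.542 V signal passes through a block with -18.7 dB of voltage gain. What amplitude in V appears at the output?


Output voltage from dB gain:
V_out = V_in * 10^(gain_dB / 20)
      = 1.542 * 10^(-18.7 / 20)
      = 1.542 * 0.116145
      = 0.1791 V

0.1791 V


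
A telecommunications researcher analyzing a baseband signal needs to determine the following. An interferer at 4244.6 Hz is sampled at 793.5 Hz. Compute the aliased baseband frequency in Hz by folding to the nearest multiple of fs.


Compute the nearest integer multiple of fs to the signal:
n = round(4244.6 / 793.5) = 5
f_alias = |4244.6 - 5 * 793.5|
        = |4244.6 - 3967.5|
        = 277.1 Hz

277.1


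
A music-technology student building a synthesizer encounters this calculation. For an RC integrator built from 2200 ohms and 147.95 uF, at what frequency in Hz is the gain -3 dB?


Cutoff frequency of a first-order RC filter:
fc = 1 / (2 * pi * R * C)
C = 147.95 uF = 0.00014795 F
fc = 1 / (2 * pi * 2200 * 0.00014795)
   = 1 / 2.0451139856339
   = 0.48897 Hz

0.48897 Hz


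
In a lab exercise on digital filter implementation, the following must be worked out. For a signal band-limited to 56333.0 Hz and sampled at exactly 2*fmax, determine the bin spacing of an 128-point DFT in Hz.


Step 1 — Nyquist sampling rate:
fs = 2 * fmax = 2 * 56333.0 = 112666.0 Hz

Step 2 — DFT bin spacing:
df = fs / N = 112666.0 / 128 = 880.2031 Hz

880.2031 Hz


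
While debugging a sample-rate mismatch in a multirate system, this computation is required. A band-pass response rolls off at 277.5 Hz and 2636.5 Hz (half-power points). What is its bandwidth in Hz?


Bandwidth is the difference of -3dB frequencies:
BW = f_high - f_low
   = 2636.5 - 277.5
   = 2359.0 Hz

2359.0 Hz


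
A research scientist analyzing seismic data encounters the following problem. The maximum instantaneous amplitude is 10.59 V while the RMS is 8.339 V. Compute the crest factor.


Crest factor is the ratio of peak to RMS:
CF = V_peak / V_rms
   = 10.59 / 8.339
   = 1.2699

1.2699


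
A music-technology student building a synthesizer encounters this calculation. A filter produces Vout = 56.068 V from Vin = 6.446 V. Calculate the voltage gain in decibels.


Voltage gain in dB:
G = 20 * log10(Vout / Vin)
  = 20 * log10(56.068 / 6.446)
  = 20 * log10(8.698107)
  = 20 * 0.939425
  = 18.79 dB

18.79 dB


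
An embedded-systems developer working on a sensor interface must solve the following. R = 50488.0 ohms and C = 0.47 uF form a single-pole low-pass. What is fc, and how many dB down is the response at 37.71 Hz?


Step 1 — cutoff frequency:
fc = 1 / (2*pi*R*C)
C = 0.47 uF = 4.7e-07 F
fc = 1 / (2*pi*50488.0*4.7e-07)
   = 6.70709 Hz

Step 2 — magnitude at f = 37.71 Hz:
|H(f)| = 1 / sqrt(1 + (f/fc)^2)
f/fc = 37.71 / 6.70709 = 5.622409
|H| = 1 / sqrt(1 + 31.611483) = 0.1751115
|H|_dB = 20*log10(0.1751115) = -15.13 dB

fc = 6.70709 Hz; |H(37.71 Hz)| = -15.13 dB


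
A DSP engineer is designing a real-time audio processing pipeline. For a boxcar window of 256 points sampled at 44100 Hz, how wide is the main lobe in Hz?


Main lobe width for a rectangular window:
Width = 2 * fs / N
      = 2 * 44100 / 256
      = 88200 / 256
      = 344.531 Hz

344.531 Hz


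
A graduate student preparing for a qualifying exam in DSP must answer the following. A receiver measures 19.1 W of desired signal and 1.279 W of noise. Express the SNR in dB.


SNR in decibels:
SNR = 10 * log10(Ps / Pn)
    = 10 * log10(19.1 / 1.279)
    = 10 * log10(14.9335)
    = 10 * 1.1742
    = 11.74 dB

11.74 dB


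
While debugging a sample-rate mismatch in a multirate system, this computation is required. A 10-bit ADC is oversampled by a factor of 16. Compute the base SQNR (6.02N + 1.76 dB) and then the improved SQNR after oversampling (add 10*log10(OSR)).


Step 1 — baseline SQNR at Nyquist:
SQNR_base = 6.02*N + 1.76
          = 6.02*10 + 1.76
          = 61.96 dB

Step 2 — oversampling processing gain:
G = 10*log10(OSR) = 10*log10(16) = 12.04 dB

Step 3 — total:
SQNR_total = 61.96 + 12.04 = 74.0 dB

Base SQNR = 61.96 dB; oversampled SQNR = 74.0 dB


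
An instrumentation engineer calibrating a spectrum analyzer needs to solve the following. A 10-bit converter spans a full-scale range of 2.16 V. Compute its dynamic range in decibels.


Dynamic range from full-scale to LSB:
V_min = V_max / 2^bits = 2.16 / 2^10
DR = 20 * log10(V_max / V_min)
   = 20 * log10(2^10)
   = 20 * 10 * log10(2)
   = 60.21 dB

60.21 dB


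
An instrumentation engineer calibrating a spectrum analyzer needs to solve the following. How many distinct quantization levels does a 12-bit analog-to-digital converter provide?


Number of quantization levels = 2^N
= 2^12
= 4096

4096


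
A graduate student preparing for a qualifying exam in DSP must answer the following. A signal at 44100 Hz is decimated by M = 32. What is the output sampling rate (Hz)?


Decimation reduces the sample rate:
fs_out = fs_in / M
       = 44100 / 32
       = 1378.125 Hz

1378.125 Hz


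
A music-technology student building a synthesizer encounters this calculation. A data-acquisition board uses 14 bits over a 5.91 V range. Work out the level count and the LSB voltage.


Step 1 — number of quantization levels:
L = 2^N = 2^14 = 16384

Step 2 — LSB step size:
delta = Vfs / L
      = 5.91 / 16384
      = 0.00036072 V

Levels = 16384; step size = 0.00036072 V


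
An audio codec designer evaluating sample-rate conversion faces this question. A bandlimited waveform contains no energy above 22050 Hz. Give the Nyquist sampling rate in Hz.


The Nyquist rate is twice the maximum frequency component.
fs_min = 2 * fmax
      = 2 * 22050
      = 44100 Hz

44100


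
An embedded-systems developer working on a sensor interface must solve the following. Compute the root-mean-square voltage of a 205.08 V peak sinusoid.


RMS voltage for a sinusoidal waveform:
V_rms = V_peak / sqrt(2)
      = 205.08 / 1.414214
      = 145.013 V

145.013 V


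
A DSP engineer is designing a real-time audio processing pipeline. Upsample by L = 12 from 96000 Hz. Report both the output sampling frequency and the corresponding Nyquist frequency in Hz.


Step 1 — output sample rate after interpolation by L:
fs_out = L * fs_in = 12 * 96000 = 1152000 Hz

Step 2 — Nyquist frequency of the output stream:
f_Nyq = fs_out / 2 = 1152000 / 2 = 576000.0 Hz

fs_out = 1152000 Hz; f_Nyquist = 576000.0 Hz


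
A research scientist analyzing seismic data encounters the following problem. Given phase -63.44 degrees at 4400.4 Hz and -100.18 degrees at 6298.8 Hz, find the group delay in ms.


Group delay from phase difference:
tau = -d(phi)/d(omega)
d(phi) = -36.74 deg = -0.641234 rad
d(omega) = 2*pi*(6298.8 - 4400.4) = 11927.999 rad/s
tau = -(-0.641234) / 11927.999
    = 0.0538 ms

0.0538 ms


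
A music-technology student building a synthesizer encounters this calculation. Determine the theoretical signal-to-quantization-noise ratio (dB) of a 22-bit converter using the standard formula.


Theoretical SNR for a full-scale sinusoid:
SNR = 6.02 * N + 1.76
    = 6.02 * 22 + 1.76
    = 132.44 + 1.76
    = 134.2 dB

134.2 dB


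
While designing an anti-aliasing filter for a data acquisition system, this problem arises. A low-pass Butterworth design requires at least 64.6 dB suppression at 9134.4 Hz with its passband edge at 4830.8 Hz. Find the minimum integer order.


Butterworth filter order formula:
n = log10(10^(A/10) - 1) / (2 * log10(f_stop/f_pass))
10^(64.6/10) - 1 = 2884030.5031
f_stop/f_pass = 9134.4 / 4830.8 = 1.8909
n = 11.6749 -> ceil = 12

12


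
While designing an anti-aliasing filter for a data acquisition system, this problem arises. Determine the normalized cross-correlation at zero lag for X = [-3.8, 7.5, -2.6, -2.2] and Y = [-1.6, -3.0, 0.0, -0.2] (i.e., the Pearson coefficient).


Pearson correlation coefficient (population):
r = cov(X,Y) / (std(X) * std(Y))
Mean X = -0.275, Mean Y = -1.2
Cov(X,Y) = -4.325
Std(X) = 4.527347, Std(Y) = 1.208305
r = -0.7906

-0.7906


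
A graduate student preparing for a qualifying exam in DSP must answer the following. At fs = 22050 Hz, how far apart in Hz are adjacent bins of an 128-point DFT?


DFT frequency resolution:
df = fs / N
   = 22050 / 128
   = 172.2656 Hz

172.2656 Hz


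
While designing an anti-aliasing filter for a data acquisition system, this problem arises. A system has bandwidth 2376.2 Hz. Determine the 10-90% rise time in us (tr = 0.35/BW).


Rise time from bandwidth relationship:
tr = 0.35 / BW
   = 0.35 / 2376.2
   = 0.0001472939988 s
   = 147.294 us

147.294 us


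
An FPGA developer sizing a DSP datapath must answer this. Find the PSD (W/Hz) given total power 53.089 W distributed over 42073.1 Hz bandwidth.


Power spectral density:
PSD = P / BW
    = 53.089 / 42073.1
    = 0.00126183 W/Hz

0.00126183 W/Hz


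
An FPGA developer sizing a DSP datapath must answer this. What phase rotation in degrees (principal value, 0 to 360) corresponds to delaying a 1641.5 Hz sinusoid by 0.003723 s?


Phase shift from frequency and time delay:
phi = 360 * f * t_delay
    = 360 * 1641.5 * 0.003723
    = 2200.07 degrees
    mod 360 = 40.07 degrees

40.07 degrees


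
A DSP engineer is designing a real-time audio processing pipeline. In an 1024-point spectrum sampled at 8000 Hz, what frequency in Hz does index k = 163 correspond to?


Frequency of DFT bin k:
f_k = k * fs / N
    = 163 * 8000 / 1024
    = 1304000 / 1024
    = 1273.438 Hz

1273.438 Hz


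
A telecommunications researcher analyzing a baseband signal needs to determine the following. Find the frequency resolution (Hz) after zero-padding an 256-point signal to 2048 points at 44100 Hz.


Frequency resolution after zero-padding:
N_padded = 256 * 8 = 2048
df = fs / N_padded
   = 44100 / 2048
   = 21.5332 Hz

21.5332 Hz


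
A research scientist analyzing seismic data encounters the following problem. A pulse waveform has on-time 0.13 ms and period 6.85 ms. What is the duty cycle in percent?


Duty cycle as a percentage:
DC = (t_on / T) * 100
   = (0.13 / 6.85) * 100
   = 0.018978 * 100
   = 1.9 %

1.9 %


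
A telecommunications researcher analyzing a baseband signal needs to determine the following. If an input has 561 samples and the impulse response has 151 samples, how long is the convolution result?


Linear convolution output length:
L = N + M - 1
  = 561 + 151 - 1
  = 711 samples

711


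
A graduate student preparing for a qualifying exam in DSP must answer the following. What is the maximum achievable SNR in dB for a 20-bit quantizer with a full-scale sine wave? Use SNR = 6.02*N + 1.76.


Theoretical SNR for a full-scale sinusoid:
SNR = 6.02 * N + 1.76
    = 6.02 * 20 + 1.76
    = 120.4 + 1.76
    = 122.16 dB

122.16 dB


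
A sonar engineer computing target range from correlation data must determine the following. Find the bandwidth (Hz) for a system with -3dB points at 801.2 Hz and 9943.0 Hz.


Bandwidth is the difference of -3dB frequencies:
BW = f_high - f_low
   = 9943.0 - 801.2
   = 9141.8 Hz

9141.8 Hz


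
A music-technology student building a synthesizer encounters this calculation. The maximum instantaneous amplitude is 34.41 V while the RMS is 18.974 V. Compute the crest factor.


Crest factor is the ratio of peak to RMS:
CF = V_peak / V_rms
   = 34.41 / 18.974
   = 1.8135

1.8135


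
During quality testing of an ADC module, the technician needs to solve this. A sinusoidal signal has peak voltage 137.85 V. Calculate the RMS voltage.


RMS voltage for a sinusoidal waveform:
V_rms = V_peak / sqrt(2)
      = 137.85 / 1.414214
      = 97.475 V

97.475 V


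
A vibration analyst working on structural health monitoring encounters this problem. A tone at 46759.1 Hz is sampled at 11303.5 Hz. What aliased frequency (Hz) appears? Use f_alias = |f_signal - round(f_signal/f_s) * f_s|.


Compute the nearest integer multiple of fs to the signal:
n = round(46759.1 / 11303.5) = 4
f_alias = |46759.1 - 4 * 11303.5|
        = |46759.1 - 45214.0|
        = 1545.1 Hz

1545.1


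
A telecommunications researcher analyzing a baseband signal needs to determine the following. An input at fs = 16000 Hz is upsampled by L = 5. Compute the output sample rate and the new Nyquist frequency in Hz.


Step 1 — output sample rate after interpolation by L:
fs_out = L * fs_in = 5 * 16000 = 80000 Hz

Step 2 — Nyquist frequency of the output stream:
f_Nyq = fs_out / 2 = 80000 / 2 = 40000.0 Hz

fs_out = 80000 Hz; f_Nyquist = 40000.0 Hz


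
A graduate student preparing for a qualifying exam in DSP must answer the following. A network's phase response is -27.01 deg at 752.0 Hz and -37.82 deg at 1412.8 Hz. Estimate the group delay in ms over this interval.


Group delay from phase difference:
tau = -d(phi)/d(omega)
d(phi) = -10.81 deg = -0.18867 rad
d(omega) = 2*pi*(1412.8 - 752.0) = 4151.9289 rad/s
tau = -(-0.18867) / 4151.9289
    = 0.0454 ms

0.0454 ms


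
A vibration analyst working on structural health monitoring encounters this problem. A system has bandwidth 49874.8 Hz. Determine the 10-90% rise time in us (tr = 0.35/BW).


Rise time from bandwidth relationship:
tr = 0.35 / BW
   = 0.35 / 49874.8
   = 7.017572e-06 s
   = 7.0176 us

7.0176 us


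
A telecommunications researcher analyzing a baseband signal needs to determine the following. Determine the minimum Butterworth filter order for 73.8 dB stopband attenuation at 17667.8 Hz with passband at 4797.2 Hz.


Butterworth filter order formula:
n = log10(10^(A/10) - 1) / (2 * log10(f_stop/f_pass))
10^(73.8/10) - 1 = 23988328.1902
f_stop/f_pass = 17667.8 / 4797.2 = 3.6829
n = 6.5172 -> ceil = 7

7


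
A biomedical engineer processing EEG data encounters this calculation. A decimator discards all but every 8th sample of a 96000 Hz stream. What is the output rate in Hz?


Decimation reduces the sample rate:
fs_out = fs_in / M
       = 96000 / 8
       = 12000.0 Hz

12000.0 Hz


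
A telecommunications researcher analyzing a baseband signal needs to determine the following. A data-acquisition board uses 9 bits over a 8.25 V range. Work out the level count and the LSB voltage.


Step 1 — number of quantization levels:
L = 2^N = 2^9 = 512

Step 2 — LSB step size:
delta = Vfs / L
      = 8.25 / 512
      = 0.01611328 V

Levels = 512; step size = 0.01611328 V


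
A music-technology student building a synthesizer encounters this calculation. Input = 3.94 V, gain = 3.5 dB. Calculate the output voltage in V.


Output voltage from dB gain:
V_out = V_in * 10^(gain_dB / 20)
      = 3.94 * 10^(3.5 / 20)
      = 3.94 * 1.496236
      = 5.8952 V

5.8952 V


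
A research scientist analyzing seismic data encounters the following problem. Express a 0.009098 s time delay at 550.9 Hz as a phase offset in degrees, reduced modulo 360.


Phase shift from frequency and time delay:
phi = 360 * f * t_delay
    = 360 * 550.9 * 0.009098
    = 1804.35 degrees
    mod 360 = 4.35 degrees

4.35 degrees


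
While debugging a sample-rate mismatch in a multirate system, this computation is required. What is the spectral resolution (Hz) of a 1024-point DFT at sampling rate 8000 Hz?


DFT frequency resolution:
df = fs / N
   = 8000 / 1024
   = 7.8125 Hz

7.8125 Hz


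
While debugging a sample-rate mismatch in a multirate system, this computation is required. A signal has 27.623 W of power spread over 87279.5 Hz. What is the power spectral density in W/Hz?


Power spectral density:
PSD = P / BW
    = 27.623 / 87279.5
    = 0.00031649 W/Hz

0.00031649 W/Hz


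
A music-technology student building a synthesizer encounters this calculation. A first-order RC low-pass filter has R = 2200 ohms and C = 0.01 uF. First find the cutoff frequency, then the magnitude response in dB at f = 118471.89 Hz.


Step 1 — cutoff frequency:
fc = 1 / (2*pi*R*C)
C = 0.01 uF = 1e-08 F
fc = 1 / (2*pi*2200*1e-08)
   = 7234.316 Hz

Step 2 — magnitude at f = 118471.89 Hz:
|H(f)| = 1 / sqrt(1 + (f/fc)^2)
f/fc = 118471.89 / 7234.316 = 16.376378
|H| = 1 / sqrt(1 + 268.185756) = 0.06095
|H|_dB = 20*log10(0.06095) = -24.3 dB

fc = 7234.316 Hz; |H(118471.89 Hz)| = -24.3 dB


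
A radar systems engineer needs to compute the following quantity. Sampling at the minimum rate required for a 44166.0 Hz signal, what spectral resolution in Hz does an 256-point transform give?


Step 1 — Nyquist sampling rate:
fs = 2 * fmax = 2 * 44166.0 = 88332.0 Hz

Step 2 — DFT bin spacing:
df = fs / N = 88332.0 / 256 = 345.0469 Hz

345.0469 Hz


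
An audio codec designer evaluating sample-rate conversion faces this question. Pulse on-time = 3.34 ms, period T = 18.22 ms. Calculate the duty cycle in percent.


Duty cycle as a percentage:
DC = (t_on / T) * 100
   = (3.34 / 18.22) * 100
   = 0.183315 * 100
   = 18.33 %

18.33 %


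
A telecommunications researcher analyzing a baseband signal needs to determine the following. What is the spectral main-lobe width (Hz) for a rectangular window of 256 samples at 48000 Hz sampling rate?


Main lobe width for a rectangular window:
Width = 2 * fs / N
      = 2 * 48000 / 256
      = 96000 / 256
      = 375.0 Hz

375.0 Hz


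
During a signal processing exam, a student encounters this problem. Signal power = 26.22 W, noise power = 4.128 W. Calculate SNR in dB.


SNR in decibels:
SNR = 10 * log10(Ps / Pn)
    = 10 * log10(26.22 / 4.128)
    = 10 * log10(6.3517)
    = 10 * 0.8029
    = 8.03 dB

8.03 dB


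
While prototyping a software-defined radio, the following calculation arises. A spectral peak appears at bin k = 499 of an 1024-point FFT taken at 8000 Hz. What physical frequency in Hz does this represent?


Frequency of DFT bin k:
f_k = k * fs / N
    = 499 * 8000 / 1024
    = 3992000 / 1024
    = 3898.438 Hz

3898.438 Hz


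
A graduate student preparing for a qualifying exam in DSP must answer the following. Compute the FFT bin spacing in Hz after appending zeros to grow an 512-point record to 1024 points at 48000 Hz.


Frequency resolution after zero-padding:
N_padded = 512 * 2 = 1024
df = fs / N_padded
   = 48000 / 1024
   = 46.875 Hz

46.875 Hz


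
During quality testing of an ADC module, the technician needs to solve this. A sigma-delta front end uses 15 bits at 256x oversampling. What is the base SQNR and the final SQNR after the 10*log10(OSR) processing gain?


Step 1 — baseline SQNR at Nyquist:
SQNR_base = 6.02*N + 1.76
          = 6.02*15 + 1.76
          = 92.06 dB

Step 2 — oversampling processing gain:
G = 10*log10(OSR) = 10*log10(256) = 24.08 dB

Step 3 — total:
SQNR_total = 92.06 + 24.08 = 116.14 dB

Base SQNR = 92.06 dB; oversampled SQNR = 116.14 dB


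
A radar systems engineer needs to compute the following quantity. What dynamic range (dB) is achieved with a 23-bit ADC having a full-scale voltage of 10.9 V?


Dynamic range from full-scale to LSB:
V_min = V_max / 2^bits = 10.9 / 2^23
DR = 20 * log10(V_max / V_min)
   = 20 * log10(2^23)
   = 20 * 23 * log10(2)
   = 138.47 dB

138.47 dB


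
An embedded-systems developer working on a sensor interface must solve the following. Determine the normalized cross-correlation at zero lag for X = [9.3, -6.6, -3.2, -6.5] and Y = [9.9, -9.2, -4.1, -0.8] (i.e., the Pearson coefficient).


Pearson correlation coefficient (population):
r = cov(X,Y) / (std(X) * std(Y))
Mean X = -1.75, Mean Y = -1.05
Cov(X,Y) = 40.94
Std(X) = 6.524761, Std(Y) = 6.994462
r = 0.8971

0.8971


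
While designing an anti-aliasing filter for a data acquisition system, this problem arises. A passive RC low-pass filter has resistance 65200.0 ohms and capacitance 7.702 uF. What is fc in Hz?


Cutoff frequency of a first-order RC filter:
fc = 1 / (2 * pi * R * C)
C = 7.702 uF = 7.702e-06 F
fc = 1 / (2 * pi * 65200.0 * 7.702e-06)
   = 1 / 3.1552296789805
   = 0.316934 Hz

0.316934 Hz


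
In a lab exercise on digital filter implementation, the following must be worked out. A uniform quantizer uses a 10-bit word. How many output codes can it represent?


Number of quantization levels = 2^N
= 2^10
= 1024

1024


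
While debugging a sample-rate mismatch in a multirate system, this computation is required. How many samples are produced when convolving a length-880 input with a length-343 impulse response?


Linear convolution output length:
L = N + M - 1
  = 880 + 343 - 1
  = 1222 samples

1222


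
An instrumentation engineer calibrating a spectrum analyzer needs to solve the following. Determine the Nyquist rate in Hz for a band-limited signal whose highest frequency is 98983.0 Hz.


The Nyquist rate is twice the maximum frequency component.
fs_min = 2 * fmax
      = 2 * 98983.0
      = 197966.0 Hz

197966.0


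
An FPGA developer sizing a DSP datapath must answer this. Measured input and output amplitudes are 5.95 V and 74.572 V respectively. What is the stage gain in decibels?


Voltage gain in dB:
G = 20 * log10(Vout / Vin)
  = 20 * log10(74.572 / 5.95)
  = 20 * log10(12.533109)
  = 20 * 1.098059
  = 21.96 dB

21.96 dB


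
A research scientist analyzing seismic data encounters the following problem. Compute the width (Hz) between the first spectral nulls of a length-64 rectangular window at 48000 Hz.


Main lobe width for a rectangular window:
Width = 2 * fs / N
      = 2 * 48000 / 64
      = 96000 / 64
      = 1500.0 Hz

1500.0 Hz


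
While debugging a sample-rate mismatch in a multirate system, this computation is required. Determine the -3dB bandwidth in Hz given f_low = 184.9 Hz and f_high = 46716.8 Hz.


Bandwidth is the difference of -3dB frequencies:
BW = f_high - f_low
   = 46716.8 - 184.9
   = 46531.9 Hz

46531.9 Hz


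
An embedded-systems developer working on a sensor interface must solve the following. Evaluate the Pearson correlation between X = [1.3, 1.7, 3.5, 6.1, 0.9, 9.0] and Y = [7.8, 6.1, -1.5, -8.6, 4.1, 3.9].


Pearson correlation coefficient (population):
r = cov(X,Y) / (std(X) * std(Y))
Mean X = 3.75, Mean Y = 1.9667
Cov(X,Y) = -7.11
Std(X) = 2.929021, Std(Y) = 5.523787
r = -0.4395

-0.4395
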